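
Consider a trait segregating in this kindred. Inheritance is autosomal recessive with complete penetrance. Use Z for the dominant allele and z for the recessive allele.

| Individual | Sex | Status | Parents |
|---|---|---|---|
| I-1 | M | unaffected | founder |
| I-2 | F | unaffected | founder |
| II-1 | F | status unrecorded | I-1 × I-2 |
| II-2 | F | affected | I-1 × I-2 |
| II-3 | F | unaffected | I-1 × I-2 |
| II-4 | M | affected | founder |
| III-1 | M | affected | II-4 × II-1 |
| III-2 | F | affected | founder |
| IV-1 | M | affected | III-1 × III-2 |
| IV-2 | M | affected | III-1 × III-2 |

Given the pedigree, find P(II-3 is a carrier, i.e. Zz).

2/3

I-1 is unaffected so carries Z and passed z to II-2 (zz), so I-1 is Zz.
I-2 is unaffected so carries Z and passed z to II-2 (zz), so I-2 is Zz.
Their cross gives offspring ratios 1/4 ZZ : 1/2 Zz : 1/4 zz. Conditioning on II-3 being unaffected, P(Zz) = 1/2 / 3/4 = 2/3.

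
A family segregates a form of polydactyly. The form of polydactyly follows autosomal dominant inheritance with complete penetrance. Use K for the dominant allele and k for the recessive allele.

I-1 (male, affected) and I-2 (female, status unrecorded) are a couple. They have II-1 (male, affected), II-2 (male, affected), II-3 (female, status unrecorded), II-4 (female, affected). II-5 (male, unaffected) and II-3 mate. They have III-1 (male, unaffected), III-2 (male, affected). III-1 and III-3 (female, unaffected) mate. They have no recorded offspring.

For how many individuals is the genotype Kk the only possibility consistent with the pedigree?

Obligate heterozygotes: II-3 passed K to III-2 (Kk, whose k came from II-5) and passed k to III-1 (kk), so II-3 is Kk; III-2 is affected so carries K and received k from II-5 (kk), so III-2 is Kk.
Every other individual is either homozygous by phenotype or has at least one consistent homozygous assignment, so the count is 2.

2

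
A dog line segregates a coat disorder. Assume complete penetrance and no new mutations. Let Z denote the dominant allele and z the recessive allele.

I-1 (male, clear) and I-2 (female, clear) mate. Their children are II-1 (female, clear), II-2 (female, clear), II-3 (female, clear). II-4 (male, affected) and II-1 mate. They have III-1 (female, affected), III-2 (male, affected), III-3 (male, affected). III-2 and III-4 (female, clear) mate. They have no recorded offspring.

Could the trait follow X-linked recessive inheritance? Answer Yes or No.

A consistent assignment under X-linked recessive exists: I-1 X^Z Y, I-2 X^Z X^z, II-1 X^Z X^z, II-2 X^Z X^Z, II-3 X^Z X^Z, II-4 X^z Y, III-1 X^z X^z, III-2 X^z Y, III-3 X^z Y, III-4 X^Z X^Z.
In this assignment every recorded phenotype matches its genotype and every non-founder's genotype is obtainable from its parents' genotypes, so the pedigree is consistent.

Yes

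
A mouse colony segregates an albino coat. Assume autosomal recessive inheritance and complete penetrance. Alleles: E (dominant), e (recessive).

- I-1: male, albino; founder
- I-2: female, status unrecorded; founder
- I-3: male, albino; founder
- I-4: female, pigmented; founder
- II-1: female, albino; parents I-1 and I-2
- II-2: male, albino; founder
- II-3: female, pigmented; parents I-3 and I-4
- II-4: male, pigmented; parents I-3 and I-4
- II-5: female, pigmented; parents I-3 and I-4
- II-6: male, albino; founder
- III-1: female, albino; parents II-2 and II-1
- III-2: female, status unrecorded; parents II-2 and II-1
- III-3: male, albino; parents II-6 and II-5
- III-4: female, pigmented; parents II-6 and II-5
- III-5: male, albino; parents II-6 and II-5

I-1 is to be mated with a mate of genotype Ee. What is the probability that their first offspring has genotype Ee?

1/2

I-1 is albino, so I-1 is ee.
The cross gives 1/2 Ee : 1/2 ee, so P(offspring has genotype Ee) = 1/2.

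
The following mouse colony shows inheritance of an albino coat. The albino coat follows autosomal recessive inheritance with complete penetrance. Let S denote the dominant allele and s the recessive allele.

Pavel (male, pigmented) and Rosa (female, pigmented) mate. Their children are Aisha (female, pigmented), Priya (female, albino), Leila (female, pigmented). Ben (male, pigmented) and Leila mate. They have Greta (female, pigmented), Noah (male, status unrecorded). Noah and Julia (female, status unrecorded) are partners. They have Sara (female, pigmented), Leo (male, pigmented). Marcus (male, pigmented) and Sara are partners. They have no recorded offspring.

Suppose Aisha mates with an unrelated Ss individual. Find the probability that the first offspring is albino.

Pavel is pigmented so carries S and passed s to Priya (ss), so Pavel is Ss.
Rosa is pigmented so carries S and passed s to Priya (ss), so Rosa is Ss.
Aisha is a pigmented offspring of Pavel (Ss) × Rosa (Ss), whose cross gives 1/4 SS : 1/2 Ss : 1/4 ss; conditioning on being pigmented, Aisha is SS with probability 1/3, Ss with probability 2/3.
Summing over parental genotype combinations, P(offspring is albino) = 2/3·1/4 = 1/6.

1/6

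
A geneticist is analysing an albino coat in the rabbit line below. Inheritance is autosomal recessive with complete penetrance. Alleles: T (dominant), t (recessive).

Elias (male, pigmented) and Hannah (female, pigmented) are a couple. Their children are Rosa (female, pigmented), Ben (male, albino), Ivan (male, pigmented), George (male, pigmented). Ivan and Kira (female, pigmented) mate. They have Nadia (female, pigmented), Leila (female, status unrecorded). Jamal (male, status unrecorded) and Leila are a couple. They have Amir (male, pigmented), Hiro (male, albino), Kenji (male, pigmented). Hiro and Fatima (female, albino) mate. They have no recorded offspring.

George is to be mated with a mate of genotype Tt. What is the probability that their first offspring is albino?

Elias is pigmented so carries T and passed t to Ben (tt), so Elias is Tt.
Hannah is pigmented so carries T and passed t to Ben (tt), so Hannah is Tt.
George is a pigmented offspring of Elias (Tt) × Hannah (Tt), whose cross gives 1/4 TT : 1/2 Tt : 1/4 tt; conditioning on being pigmented, George is TT with probability 1/3, Tt with probability 2/3.
Summing over parental genotype combinations, P(offspring is albino) = 2/3·1/4 = 1/6.

1/6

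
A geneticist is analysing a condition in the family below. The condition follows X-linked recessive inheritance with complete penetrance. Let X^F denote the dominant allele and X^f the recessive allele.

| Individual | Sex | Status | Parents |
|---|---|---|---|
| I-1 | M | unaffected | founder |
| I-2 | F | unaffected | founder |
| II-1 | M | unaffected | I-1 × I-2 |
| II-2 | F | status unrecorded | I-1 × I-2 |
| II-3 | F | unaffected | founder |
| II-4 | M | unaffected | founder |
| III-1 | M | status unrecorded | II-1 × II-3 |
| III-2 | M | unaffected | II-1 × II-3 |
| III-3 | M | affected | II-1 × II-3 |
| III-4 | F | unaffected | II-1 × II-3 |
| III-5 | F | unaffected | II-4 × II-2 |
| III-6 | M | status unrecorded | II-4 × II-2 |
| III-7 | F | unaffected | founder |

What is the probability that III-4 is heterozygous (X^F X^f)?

1/2

II-1 is unaffected, so II-1 is X^F Y.
II-3 is unaffected so carries F and passed f to III-3 (X^f Y), so II-3 is X^F X^f.
Their cross gives offspring ratios 1/2 X^F X^F : 1/2 X^F X^f. Conditioning on III-4 being unaffected, P(X^F X^f) = 1/2 / 1 = 1/2.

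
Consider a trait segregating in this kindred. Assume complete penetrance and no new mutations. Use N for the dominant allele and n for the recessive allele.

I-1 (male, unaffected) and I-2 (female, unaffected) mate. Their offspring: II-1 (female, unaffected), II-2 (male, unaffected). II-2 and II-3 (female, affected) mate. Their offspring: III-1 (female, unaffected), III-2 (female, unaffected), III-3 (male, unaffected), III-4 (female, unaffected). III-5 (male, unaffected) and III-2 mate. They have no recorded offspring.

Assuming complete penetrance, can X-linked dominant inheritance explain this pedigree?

A consistent assignment under X-linked dominant exists: I-1 X^n Y, I-2 X^n X^n, II-1 X^n X^n, II-2 X^n Y, II-3 X^N X^n, III-1 X^n X^n, III-2 X^n X^n, III-3 X^n Y, III-4 X^n X^n, III-5 X^n Y.
In this assignment every recorded phenotype matches its genotype and every non-founder's genotype is obtainable from its parents' genotypes, so the pedigree is consistent.

Yes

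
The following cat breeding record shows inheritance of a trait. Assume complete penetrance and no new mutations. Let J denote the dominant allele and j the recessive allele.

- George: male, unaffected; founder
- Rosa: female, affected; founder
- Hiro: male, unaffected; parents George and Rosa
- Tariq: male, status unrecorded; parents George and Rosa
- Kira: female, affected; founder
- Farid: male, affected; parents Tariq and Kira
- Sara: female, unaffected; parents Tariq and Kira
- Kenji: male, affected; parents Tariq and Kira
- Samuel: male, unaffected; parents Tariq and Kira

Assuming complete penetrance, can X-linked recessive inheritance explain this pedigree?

Under X-linked recessive, Hiro (unaffected, male) cannot arise from George (unaffected) × Rosa (affected).

No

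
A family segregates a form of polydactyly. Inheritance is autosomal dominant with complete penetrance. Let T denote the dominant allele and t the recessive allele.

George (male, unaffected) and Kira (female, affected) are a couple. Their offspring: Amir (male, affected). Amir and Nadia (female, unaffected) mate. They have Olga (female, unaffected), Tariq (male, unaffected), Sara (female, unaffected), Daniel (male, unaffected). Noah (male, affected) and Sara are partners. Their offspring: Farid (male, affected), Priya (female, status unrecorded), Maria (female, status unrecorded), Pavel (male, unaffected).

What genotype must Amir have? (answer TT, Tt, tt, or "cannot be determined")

Tt

From phenotype alone, Amir is TT or Tt.
Amir is affected so carries T and received t from George (tt), so Amir is Tt.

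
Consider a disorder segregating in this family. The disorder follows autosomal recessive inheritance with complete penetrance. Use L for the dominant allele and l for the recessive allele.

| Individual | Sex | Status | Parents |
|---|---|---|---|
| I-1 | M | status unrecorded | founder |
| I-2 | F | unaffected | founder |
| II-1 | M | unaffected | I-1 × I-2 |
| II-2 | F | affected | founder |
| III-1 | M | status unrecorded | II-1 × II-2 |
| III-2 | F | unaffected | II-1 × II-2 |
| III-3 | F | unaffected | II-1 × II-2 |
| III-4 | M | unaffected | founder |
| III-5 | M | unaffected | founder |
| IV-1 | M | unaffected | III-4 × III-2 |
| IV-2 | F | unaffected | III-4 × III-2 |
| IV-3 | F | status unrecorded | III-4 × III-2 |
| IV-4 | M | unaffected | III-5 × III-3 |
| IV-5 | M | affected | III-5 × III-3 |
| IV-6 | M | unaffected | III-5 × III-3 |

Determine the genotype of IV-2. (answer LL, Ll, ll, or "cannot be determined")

IV-2's phenotype allows LL or Ll, and no parent or child forces a single allele at both positions; consistent genotype assignments exist with IV-2 as LL or Ll.

cannot be determined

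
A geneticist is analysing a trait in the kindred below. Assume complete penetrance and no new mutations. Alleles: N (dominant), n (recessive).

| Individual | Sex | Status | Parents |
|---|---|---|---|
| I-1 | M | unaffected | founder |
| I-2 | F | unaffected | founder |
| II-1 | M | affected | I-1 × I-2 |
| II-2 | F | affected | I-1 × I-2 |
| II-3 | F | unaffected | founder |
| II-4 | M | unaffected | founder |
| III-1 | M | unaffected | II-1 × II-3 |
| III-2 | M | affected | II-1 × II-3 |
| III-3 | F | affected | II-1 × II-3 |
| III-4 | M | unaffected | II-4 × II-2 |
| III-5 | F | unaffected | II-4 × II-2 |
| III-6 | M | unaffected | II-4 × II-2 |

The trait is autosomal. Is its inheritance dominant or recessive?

I-1 and I-2 are both unaffected yet have an affected child II-1. Under dominance, an affected child requires at least one affected parent, so the trait cannot be dominant.

recessive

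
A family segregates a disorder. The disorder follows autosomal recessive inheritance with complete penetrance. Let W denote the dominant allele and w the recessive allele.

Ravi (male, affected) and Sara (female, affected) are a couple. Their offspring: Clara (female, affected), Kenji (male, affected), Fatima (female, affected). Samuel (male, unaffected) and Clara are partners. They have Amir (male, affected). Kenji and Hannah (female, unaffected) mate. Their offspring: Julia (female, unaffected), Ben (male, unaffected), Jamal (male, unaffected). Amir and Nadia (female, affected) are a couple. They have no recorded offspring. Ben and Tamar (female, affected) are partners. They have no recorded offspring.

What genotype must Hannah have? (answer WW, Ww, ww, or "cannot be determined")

cannot be determined

Hannah's phenotype allows WW or Ww, and no parent or child forces a single allele at both positions; consistent genotype assignments exist with Hannah as WW or Ww.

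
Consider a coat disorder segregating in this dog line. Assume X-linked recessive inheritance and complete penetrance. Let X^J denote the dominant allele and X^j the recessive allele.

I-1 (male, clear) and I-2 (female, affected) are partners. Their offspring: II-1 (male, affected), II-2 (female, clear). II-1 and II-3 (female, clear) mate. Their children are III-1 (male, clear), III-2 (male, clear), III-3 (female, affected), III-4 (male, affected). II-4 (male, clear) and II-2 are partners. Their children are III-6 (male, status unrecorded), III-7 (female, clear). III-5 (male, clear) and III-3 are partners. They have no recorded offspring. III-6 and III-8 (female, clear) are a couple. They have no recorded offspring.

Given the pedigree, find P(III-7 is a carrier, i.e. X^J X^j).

II-4 is clear, so II-4 is X^J Y.
II-2 is clear so carries J and received j from I-2 (X^j X^j), so II-2 is X^J X^j.
Their cross gives offspring ratios 1/2 X^J X^J : 1/2 X^J X^j. Conditioning on III-7 being clear, P(X^J X^j) = 1/2 / 1 = 1/2.

1/2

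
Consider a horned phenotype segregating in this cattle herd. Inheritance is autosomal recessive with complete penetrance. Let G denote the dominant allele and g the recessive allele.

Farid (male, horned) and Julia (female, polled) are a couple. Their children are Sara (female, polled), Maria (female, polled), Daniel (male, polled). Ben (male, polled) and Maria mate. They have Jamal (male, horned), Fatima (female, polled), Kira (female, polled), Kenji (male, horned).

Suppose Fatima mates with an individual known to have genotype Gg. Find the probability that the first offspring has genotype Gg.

1/2

Ben is polled so carries G and passed g to Jamal (gg), so Ben is Gg.
Maria is polled so carries G and received g from Farid (gg), so Maria is Gg.
Fatima is a polled offspring of Ben (Gg) × Maria (Gg), whose cross gives 1/4 GG : 1/2 Gg : 1/4 gg; conditioning on being polled, Fatima is GG with probability 1/3, Gg with probability 2/3.
Summing over parental genotype combinations, P(offspring has genotype Gg) = 1/3·1/2 + 2/3·1/2 = 1/2.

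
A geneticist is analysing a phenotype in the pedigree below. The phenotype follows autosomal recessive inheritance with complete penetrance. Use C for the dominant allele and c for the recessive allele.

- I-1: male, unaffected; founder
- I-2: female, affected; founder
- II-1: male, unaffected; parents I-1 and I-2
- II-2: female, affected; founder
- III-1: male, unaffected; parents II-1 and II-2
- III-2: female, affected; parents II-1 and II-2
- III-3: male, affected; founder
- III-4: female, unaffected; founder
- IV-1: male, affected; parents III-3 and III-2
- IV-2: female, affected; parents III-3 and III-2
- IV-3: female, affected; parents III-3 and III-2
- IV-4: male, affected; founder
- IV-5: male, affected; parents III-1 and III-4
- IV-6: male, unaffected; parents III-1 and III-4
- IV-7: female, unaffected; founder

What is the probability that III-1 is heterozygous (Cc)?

1

III-1 is unaffected so carries C and received c from II-2 (cc), so III-1 is Cc, giving P(Cc) = 1.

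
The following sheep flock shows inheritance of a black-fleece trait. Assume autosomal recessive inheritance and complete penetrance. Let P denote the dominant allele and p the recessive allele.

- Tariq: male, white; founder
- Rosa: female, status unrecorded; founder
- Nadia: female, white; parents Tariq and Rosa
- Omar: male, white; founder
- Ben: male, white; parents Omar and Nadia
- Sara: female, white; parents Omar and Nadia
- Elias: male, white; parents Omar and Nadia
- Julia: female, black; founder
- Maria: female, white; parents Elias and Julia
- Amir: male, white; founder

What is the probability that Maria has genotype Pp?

1

Maria is white so carries P and received p from Julia (pp), so Maria is Pp, giving P(Pp) = 1.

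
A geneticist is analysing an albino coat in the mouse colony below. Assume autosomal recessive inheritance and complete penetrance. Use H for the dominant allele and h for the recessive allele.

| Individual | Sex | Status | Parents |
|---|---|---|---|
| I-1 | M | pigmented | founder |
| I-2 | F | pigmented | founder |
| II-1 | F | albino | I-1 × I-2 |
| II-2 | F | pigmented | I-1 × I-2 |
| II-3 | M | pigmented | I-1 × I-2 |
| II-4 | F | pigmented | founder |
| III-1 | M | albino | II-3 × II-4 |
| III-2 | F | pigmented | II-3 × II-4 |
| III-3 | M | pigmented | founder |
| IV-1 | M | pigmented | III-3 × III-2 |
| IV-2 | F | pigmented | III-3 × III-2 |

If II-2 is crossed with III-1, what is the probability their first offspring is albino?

I-1 is pigmented so carries H and passed h to II-1 (hh), so I-1 is Hh.
I-2 is pigmented so carries H and passed h to II-1 (hh), so I-2 is Hh.
II-2 is a pigmented offspring of I-1 (Hh) × I-2 (Hh), whose cross gives 1/4 HH : 1/2 Hh : 1/4 hh; conditioning on being pigmented, II-2 is HH with probability 1/3, Hh with probability 2/3.
III-1 is albino, so III-1 is hh.
Summing over parental genotype combinations, P(offspring is albino) = 2/3·1/2 = 1/3.

1/3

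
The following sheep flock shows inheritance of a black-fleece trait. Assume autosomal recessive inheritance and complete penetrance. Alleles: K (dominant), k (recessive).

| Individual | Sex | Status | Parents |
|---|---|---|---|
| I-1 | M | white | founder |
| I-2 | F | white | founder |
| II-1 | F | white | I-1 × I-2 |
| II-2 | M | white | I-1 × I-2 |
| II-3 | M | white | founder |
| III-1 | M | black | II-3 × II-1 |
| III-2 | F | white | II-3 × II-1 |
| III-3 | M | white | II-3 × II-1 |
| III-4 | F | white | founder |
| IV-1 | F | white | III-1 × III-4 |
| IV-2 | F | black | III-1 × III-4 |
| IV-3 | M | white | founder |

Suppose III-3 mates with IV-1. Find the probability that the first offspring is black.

1/6

II-3 is white so carries K and passed k to III-1 (kk), so II-3 is Kk.
II-1 is white so carries K and passed k to III-1 (kk), so II-1 is Kk.
III-3 is a white offspring of II-3 (Kk) × II-1 (Kk), whose cross gives 1/4 KK : 1/2 Kk : 1/4 kk; conditioning on being white, III-3 is KK with probability 1/3, Kk with probability 2/3.
IV-1 is white so carries K and received k from III-1 (kk), so IV-1 is Kk.
Summing over parental genotype combinations, P(offspring is black) = 2/3·1/4 = 1/6.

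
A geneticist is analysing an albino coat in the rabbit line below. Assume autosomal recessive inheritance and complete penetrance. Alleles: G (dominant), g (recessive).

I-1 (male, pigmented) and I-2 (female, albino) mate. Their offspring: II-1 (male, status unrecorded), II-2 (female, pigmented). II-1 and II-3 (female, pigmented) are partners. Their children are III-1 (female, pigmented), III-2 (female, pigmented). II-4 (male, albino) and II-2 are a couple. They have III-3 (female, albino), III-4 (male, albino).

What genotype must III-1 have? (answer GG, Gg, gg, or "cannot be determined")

cannot be determined

III-1's phenotype allows GG or Gg, and no parent or child forces a single allele at both positions; consistent genotype assignments exist with III-1 as GG or Gg.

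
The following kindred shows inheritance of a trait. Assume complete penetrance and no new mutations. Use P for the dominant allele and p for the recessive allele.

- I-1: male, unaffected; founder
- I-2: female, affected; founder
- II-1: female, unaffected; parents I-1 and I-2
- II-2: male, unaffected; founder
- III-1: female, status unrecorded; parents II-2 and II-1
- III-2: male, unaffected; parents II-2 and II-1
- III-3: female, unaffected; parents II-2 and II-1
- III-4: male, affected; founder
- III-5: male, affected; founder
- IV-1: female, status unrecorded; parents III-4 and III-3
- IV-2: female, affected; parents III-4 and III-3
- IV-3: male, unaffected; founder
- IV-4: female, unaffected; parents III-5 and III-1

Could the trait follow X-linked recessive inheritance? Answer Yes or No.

A consistent assignment under X-linked recessive exists: I-1 X^P Y, I-2 X^p X^p, II-1 X^P X^p, II-2 X^P Y, III-1 X^P X^P, III-2 X^P Y, III-3 X^P X^p, III-4 X^p Y, III-5 X^p Y, IV-1 X^P X^p, IV-2 X^p X^p, IV-3 X^P Y, IV-4 X^P X^p.
In this assignment every recorded phenotype matches its genotype and every non-founder's genotype is obtainable from its parents' genotypes, so the pedigree is consistent.

Yes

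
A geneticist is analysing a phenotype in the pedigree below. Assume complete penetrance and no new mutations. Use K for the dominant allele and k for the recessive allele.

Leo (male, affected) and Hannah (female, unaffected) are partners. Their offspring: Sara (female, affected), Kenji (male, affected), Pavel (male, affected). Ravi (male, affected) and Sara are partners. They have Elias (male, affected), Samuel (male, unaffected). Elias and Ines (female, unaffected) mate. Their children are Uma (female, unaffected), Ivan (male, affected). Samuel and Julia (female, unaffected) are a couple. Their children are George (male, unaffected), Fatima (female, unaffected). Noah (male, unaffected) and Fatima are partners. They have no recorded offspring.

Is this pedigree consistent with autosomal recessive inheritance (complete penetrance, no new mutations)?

No

Under autosomal recessive, Samuel (unaffected, male) cannot arise from Ravi (affected) × Sara (affected).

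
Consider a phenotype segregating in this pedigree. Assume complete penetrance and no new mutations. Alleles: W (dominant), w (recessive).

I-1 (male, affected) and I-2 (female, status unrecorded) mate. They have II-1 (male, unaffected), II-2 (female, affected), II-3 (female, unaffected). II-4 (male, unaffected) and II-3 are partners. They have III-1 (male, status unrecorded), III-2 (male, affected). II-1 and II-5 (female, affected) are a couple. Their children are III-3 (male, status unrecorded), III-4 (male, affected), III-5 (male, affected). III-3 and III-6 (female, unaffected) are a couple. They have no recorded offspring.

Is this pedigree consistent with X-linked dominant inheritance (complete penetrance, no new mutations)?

Under X-linked dominant, II-3 (unaffected, female) cannot arise from I-1 (affected) × I-2 (unrecorded).

No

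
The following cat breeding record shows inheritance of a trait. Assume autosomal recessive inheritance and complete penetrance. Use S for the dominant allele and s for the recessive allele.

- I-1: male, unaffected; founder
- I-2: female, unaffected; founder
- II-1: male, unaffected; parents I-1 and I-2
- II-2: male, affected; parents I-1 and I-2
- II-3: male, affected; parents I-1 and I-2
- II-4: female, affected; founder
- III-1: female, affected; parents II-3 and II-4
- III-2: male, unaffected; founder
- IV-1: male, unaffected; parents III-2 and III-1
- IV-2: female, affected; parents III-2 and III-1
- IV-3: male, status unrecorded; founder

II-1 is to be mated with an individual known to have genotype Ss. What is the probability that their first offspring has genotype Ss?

I-1 is unaffected so carries S and passed s to II-2 (ss), so I-1 is Ss.
I-2 is unaffected so carries S and passed s to II-2 (ss), so I-2 is Ss.
II-1 is an unaffected offspring of I-1 (Ss) × I-2 (Ss), whose cross gives 1/4 SS : 1/2 Ss : 1/4 ss; conditioning on being unaffected, II-1 is SS with probability 1/3, Ss with probability 2/3.
Summing over parental genotype combinations, P(offspring has genotype Ss) = 1/3·1/2 + 2/3·1/2 = 1/2.

1/2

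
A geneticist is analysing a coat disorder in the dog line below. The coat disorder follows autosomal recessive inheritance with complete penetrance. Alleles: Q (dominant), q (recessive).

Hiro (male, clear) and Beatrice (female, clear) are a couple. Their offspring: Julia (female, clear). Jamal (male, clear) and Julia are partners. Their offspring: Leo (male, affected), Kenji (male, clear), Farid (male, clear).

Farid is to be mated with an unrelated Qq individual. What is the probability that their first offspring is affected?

Jamal is clear so carries Q and passed q to Leo (qq), so Jamal is Qq.
Julia is clear so carries Q and passed q to Leo (qq), so Julia is Qq.
Farid is a clear offspring of Jamal (Qq) × Julia (Qq), whose cross gives 1/4 QQ : 1/2 Qq : 1/4 qq; conditioning on being clear, Farid is QQ with probability 1/3, Qq with probability 2/3.
Summing over parental genotype combinations, P(offspring is affected) = 2/3·1/4 = 1/6.

1/6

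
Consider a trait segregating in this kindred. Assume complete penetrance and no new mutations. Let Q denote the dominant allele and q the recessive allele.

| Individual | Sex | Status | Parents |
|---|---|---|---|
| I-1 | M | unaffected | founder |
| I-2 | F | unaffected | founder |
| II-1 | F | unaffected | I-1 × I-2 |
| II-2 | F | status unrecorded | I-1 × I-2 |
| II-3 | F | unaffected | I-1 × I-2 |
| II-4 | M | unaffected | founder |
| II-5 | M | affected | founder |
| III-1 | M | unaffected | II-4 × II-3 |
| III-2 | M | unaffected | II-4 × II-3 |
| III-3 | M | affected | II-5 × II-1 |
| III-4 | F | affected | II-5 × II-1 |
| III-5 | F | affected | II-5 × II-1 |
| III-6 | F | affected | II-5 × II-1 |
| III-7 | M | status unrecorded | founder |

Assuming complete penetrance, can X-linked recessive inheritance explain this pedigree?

A consistent assignment under X-linked recessive exists: I-1 X^Q Y, I-2 X^Q X^q, II-1 X^Q X^q, II-2 X^Q X^Q, II-3 X^Q X^Q, II-4 X^Q Y, II-5 X^q Y, III-1 X^Q Y, III-2 X^Q Y, III-3 X^q Y, III-4 X^q X^q, III-5 X^q X^q, III-6 X^q X^q, III-7 X^Q Y.
In this assignment every recorded phenotype matches its genotype and every non-founder's genotype is obtainable from its parents' genotypes, so the pedigree is consistent.

Yes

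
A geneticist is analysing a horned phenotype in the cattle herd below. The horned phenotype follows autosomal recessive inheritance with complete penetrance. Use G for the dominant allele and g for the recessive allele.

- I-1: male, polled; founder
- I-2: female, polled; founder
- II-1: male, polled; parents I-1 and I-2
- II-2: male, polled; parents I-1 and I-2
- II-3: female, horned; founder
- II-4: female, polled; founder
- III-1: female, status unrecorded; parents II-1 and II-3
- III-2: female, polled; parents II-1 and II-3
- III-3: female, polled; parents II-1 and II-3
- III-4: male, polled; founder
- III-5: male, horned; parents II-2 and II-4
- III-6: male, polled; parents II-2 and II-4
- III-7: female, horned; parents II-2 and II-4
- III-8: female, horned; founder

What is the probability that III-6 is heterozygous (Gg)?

2/3

II-2 is polled so carries G and passed g to III-5 (gg), so II-2 is Gg.
II-4 is polled so carries G and passed g to III-5 (gg), so II-4 is Gg.
Their cross gives offspring ratios 1/4 GG : 1/2 Gg : 1/4 gg. Conditioning on III-6 being polled, P(Gg) = 1/2 / 3/4 = 2/3.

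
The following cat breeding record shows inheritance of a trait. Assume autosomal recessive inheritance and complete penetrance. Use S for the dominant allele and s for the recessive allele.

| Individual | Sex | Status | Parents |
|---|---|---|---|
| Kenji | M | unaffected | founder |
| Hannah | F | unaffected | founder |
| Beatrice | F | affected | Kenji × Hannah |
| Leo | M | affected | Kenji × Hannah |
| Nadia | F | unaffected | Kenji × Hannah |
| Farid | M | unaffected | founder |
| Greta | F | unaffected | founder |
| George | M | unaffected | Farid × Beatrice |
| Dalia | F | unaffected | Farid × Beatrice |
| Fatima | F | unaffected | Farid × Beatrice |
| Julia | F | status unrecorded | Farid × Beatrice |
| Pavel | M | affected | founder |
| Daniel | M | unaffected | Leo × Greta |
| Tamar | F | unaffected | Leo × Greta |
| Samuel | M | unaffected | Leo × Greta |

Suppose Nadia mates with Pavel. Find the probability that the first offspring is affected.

Kenji is unaffected so carries S and passed s to Beatrice (ss), so Kenji is Ss.
Hannah is unaffected so carries S and passed s to Beatrice (ss), so Hannah is Ss.
Nadia is an unaffected offspring of Kenji (Ss) × Hannah (Ss), whose cross gives 1/4 SS : 1/2 Ss : 1/4 ss; conditioning on being unaffected, Nadia is SS with probability 1/3, Ss with probability 2/3.
Pavel is affected, so Pavel is ss.
Summing over parental genotype combinations, P(offspring is affected) = 2/3·1/2 = 1/3.

1/3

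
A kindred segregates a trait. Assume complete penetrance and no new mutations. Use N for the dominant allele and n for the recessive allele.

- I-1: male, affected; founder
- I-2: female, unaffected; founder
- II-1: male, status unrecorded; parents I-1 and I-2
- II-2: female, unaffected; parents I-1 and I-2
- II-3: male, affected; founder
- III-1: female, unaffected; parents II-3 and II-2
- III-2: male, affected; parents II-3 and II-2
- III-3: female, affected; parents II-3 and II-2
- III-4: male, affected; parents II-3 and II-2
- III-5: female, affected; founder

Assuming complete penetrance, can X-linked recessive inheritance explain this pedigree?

Yes

A consistent assignment under X-linked recessive exists: I-1 X^n Y, I-2 X^N X^N, II-1 X^N Y, II-2 X^N X^n, II-3 X^n Y, III-1 X^N X^n, III-2 X^n Y, III-3 X^n X^n, III-4 X^n Y, III-5 X^n X^n.
In this assignment every recorded phenotype matches its genotype and every non-founder's genotype is obtainable from its parents' genotypes, so the pedigree is consistent.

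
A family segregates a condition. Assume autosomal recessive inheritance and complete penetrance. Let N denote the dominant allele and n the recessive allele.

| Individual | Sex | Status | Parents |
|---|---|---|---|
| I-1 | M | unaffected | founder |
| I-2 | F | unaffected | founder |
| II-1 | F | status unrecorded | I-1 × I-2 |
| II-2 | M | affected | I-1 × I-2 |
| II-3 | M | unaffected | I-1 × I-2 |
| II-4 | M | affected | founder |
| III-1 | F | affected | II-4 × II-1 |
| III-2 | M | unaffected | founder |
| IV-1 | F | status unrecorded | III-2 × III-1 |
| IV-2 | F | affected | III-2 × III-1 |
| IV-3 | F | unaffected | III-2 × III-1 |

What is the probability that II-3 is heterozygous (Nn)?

I-1 is unaffected so carries N and passed n to II-2 (nn), so I-1 is Nn.
I-2 is unaffected so carries N and passed n to II-2 (nn), so I-2 is Nn.
Their cross gives offspring ratios 1/4 NN : 1/2 Nn : 1/4 nn. Conditioning on II-3 being unaffected, P(Nn) = 1/2 / 3/4 = 2/3.

2/3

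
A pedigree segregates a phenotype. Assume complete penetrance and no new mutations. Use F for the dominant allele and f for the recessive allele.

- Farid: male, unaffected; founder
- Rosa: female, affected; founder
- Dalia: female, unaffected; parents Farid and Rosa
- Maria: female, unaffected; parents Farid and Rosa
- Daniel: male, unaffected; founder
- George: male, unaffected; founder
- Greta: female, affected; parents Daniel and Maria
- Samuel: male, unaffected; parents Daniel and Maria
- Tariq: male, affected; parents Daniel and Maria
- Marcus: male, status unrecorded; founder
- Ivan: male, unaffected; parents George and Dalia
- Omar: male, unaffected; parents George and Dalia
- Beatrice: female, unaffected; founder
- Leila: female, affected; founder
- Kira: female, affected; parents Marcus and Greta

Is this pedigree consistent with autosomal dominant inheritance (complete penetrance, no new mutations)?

No

Under autosomal dominant, Greta (affected, female) cannot arise from Daniel (unaffected) × Maria (unaffected).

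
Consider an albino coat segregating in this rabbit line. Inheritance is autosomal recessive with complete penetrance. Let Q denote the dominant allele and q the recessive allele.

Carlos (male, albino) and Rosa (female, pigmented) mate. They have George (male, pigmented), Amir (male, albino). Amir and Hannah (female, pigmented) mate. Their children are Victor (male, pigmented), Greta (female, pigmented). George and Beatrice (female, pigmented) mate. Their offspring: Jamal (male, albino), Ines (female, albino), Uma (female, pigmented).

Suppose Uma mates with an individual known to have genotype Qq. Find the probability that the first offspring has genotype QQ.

1/3

George is pigmented so carries Q and received q from Carlos (qq), so George is Qq.
Beatrice is pigmented so carries Q and passed q to Jamal (qq), so Beatrice is Qq.
Uma is a pigmented offspring of George (Qq) × Beatrice (Qq), whose cross gives 1/4 QQ : 1/2 Qq : 1/4 qq; conditioning on being pigmented, Uma is QQ with probability 1/3, Qq with probability 2/3.
Summing over parental genotype combinations, P(offspring has genotype QQ) = 1/3·1/2 + 2/3·1/4 = 1/3.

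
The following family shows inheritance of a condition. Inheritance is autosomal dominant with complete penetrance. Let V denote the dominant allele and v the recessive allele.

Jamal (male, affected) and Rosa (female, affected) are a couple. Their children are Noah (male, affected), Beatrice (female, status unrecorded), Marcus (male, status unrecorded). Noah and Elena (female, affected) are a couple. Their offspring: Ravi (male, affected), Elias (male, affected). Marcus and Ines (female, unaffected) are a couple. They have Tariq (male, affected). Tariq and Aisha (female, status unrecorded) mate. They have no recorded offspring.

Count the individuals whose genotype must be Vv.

Obligate heterozygotes: Tariq is affected so carries V and received v from Ines (vv), so Tariq is Vv.
Every other individual is either homozygous by phenotype or has at least one consistent homozygous assignment, so the count is 1.

1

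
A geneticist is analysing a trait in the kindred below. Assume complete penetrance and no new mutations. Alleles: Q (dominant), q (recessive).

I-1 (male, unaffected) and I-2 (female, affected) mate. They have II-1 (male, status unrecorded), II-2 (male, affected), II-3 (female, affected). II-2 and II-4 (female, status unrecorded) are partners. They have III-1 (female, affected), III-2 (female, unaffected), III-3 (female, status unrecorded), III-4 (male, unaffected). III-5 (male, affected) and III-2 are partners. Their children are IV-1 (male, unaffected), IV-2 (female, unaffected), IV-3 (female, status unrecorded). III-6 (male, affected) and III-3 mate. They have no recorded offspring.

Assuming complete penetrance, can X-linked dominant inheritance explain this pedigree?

No

Under X-linked dominant, III-2 (unaffected, female) cannot arise from II-2 (affected) × II-4 (unrecorded).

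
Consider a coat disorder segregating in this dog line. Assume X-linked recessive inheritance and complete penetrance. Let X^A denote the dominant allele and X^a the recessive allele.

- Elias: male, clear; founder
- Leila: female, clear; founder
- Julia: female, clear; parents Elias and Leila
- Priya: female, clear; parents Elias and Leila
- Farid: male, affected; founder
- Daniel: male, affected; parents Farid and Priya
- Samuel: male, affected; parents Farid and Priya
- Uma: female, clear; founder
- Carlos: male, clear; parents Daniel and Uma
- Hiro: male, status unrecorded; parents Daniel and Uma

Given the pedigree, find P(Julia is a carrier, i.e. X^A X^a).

Elias is clear, so Elias is X^A Y.
Leila is clear so carries A and passed a to Priya (X^A X^a, whose A came from Elias), so Leila is X^A X^a.
Their cross gives offspring ratios 1/2 X^A X^A : 1/2 X^A X^a. Conditioning on Julia being clear, P(X^A X^a) = 1/2 / 1 = 1/2.

1/2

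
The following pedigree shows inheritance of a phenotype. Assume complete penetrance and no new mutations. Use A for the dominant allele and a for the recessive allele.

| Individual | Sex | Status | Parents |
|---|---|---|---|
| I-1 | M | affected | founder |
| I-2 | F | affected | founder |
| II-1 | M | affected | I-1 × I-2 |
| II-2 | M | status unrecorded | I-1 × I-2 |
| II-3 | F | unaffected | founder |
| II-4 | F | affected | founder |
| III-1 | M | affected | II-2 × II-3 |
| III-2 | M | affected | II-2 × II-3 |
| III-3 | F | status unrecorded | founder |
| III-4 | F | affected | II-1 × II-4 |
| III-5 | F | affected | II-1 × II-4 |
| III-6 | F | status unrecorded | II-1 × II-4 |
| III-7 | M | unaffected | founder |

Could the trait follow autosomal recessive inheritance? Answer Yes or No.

Yes

A consistent assignment under autosomal recessive exists: I-1 aa, I-2 aa, II-1 aa, II-2 aa, II-3 Aa, II-4 aa, III-1 aa, III-2 aa, III-3 AA, III-4 aa, III-5 aa, III-6 aa, III-7 AA.
In this assignment every recorded phenotype matches its genotype and every non-founder's genotype is obtainable from its parents' genotypes, so the pedigree is consistent.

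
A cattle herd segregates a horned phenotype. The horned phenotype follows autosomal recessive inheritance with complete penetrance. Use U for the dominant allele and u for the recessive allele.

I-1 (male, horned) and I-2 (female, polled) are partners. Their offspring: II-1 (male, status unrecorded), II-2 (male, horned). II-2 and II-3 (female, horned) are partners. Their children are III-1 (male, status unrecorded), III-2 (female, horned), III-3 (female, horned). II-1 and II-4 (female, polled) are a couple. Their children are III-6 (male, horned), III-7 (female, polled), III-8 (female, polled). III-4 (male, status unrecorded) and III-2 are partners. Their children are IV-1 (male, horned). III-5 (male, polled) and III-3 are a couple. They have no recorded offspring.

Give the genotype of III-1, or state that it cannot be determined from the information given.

uu

From phenotype alone, III-1 is UU or Uu or uu.
III-1 received u from II-2 (uu) and received u from II-3 (uu), so III-1 is uu.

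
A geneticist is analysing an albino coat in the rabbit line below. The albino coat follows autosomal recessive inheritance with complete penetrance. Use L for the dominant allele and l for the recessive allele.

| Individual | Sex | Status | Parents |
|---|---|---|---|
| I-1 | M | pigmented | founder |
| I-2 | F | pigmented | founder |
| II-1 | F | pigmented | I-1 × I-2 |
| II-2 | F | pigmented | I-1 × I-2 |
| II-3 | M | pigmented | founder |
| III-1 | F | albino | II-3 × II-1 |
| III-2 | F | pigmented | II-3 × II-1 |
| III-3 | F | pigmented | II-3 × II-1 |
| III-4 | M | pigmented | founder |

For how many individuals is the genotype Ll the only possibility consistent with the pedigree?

2

Obligate heterozygotes: II-1 is pigmented so carries L and passed l to III-1 (ll), so II-1 is Ll; II-3 is pigmented so carries L and passed l to III-1 (ll), so II-3 is Ll.
Every other individual is either homozygous by phenotype or has at least one consistent homozygous assignment, so the count is 2.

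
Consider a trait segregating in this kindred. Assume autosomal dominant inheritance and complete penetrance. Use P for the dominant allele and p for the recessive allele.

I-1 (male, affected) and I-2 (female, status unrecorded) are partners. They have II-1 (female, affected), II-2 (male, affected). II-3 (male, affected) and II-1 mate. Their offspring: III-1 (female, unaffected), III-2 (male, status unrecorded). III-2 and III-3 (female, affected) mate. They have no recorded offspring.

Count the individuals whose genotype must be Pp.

Obligate heterozygotes: II-1 is affected so carries P and passed p to III-1 (pp), so II-1 is Pp; II-3 is affected so carries P and passed p to III-1 (pp), so II-3 is Pp.
Every other individual is either homozygous by phenotype or has at least one consistent homozygous assignment, so the count is 2.

2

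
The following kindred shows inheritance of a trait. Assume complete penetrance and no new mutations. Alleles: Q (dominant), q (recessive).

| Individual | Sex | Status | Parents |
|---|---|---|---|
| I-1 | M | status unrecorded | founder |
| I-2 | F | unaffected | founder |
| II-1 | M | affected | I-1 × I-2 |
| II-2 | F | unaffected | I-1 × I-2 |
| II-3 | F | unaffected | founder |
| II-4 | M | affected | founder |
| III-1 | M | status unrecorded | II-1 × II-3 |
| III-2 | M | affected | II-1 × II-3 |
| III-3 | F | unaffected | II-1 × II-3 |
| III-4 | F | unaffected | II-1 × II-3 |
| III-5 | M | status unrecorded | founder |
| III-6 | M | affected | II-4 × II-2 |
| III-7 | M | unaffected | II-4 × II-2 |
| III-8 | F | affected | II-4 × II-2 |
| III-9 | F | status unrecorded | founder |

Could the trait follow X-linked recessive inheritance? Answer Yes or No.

Yes

A consistent assignment under X-linked recessive exists: I-1 X^Q Y, I-2 X^Q X^q, II-1 X^q Y, II-2 X^Q X^q, II-3 X^Q X^q, II-4 X^q Y, III-1 X^Q Y, III-2 X^q Y, III-3 X^Q X^q, III-4 X^Q X^q, III-5 X^Q Y, III-6 X^q Y, III-7 X^Q Y, III-8 X^q X^q, III-9 X^Q X^Q.
In this assignment every recorded phenotype matches its genotype and every non-founder's genotype is obtainable from its parents' genotypes, so the pedigree is consistent.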